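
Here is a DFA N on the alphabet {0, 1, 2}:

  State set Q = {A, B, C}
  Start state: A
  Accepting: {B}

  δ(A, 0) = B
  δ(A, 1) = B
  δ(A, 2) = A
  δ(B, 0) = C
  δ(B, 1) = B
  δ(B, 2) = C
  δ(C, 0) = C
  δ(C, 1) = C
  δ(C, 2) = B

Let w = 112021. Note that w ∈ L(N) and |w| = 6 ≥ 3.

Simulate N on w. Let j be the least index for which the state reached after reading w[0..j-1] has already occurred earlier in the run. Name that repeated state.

B

Run of N on w = 1 1 2 0 2 1:
  step 0: A  (start)
  step 1: B  (read 1: A→B)
  step 2: B  (read 1: B→B)   ← first repeat (B seen earlier)
  step 3: C  (read 2: B→C)
  step 4: C  (read 0: C→C)
  step 5: B  (read 2: C→B)
  step 6: B  (read 1: B→B)

The earliest repeat is at step j = 2: N is in B, which it already visited at step i = 1.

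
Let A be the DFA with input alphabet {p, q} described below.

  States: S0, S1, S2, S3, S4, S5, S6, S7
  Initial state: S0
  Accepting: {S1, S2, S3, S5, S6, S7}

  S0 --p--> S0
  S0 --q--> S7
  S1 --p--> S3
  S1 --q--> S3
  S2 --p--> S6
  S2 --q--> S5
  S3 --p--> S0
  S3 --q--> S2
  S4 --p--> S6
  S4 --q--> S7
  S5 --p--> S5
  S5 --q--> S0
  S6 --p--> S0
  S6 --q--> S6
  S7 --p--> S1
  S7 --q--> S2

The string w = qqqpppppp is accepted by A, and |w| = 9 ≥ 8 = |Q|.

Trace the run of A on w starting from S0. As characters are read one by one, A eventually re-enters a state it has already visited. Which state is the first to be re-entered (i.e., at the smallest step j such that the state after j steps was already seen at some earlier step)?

State sequence: S0 -q-> S7 -q-> S2 -q-> S5 -p-> S5 -p-> S5 -p-> S5 -p-> S5 -p-> S5 -p-> S5
First repeat at step 4: S5 was already visited.

The earliest repeat is at step j = 4: A is in S5, which it already visited at step i = 3.
The DFA has 8 states, so the proof of the pumping lemma guarantees a repeated state among the first 8+1 visited; the segment between the two visits is the pumpable y.

S5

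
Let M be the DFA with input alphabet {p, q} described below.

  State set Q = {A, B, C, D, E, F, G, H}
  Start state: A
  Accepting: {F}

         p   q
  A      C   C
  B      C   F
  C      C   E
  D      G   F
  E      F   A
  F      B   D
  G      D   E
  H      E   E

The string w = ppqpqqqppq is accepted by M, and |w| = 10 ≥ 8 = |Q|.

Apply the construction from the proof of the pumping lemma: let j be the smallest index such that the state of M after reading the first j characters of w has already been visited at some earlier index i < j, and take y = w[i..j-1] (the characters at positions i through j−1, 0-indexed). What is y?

p

Run of M on w = p p q p q q q p p q:
  step 0: A  (start)
  step 1: C  (read p: A→C)
  step 2: C  (read p: C→C)   ← first repeat (C seen earlier)
  step 3: E  (read q: C→E)
  step 4: F  (read p: E→F)
  step 5: D  (read q: F→D)
  step 6: F  (read q: D→F)
  step 7: D  (read q: F→D)
  step 8: G  (read p: D→G)
  step 9: D  (read p: G→D)
  step 10: F  (read q: D→F)

So i = 1, j = 2, giving x = w[0:1] = p, y = w[1:2] = p, z = w[2:10] = qpqqqppq.
Check: |xy| = 2 ≤ 8 and |y| = 1 ≥ 1. Reading y takes M from C back to C, so every xyⁱz is accepted.
With |Q| = 8, pigeonhole forces a state repeat no later than step 8; the substring read between the first and second visits to that state can be pumped.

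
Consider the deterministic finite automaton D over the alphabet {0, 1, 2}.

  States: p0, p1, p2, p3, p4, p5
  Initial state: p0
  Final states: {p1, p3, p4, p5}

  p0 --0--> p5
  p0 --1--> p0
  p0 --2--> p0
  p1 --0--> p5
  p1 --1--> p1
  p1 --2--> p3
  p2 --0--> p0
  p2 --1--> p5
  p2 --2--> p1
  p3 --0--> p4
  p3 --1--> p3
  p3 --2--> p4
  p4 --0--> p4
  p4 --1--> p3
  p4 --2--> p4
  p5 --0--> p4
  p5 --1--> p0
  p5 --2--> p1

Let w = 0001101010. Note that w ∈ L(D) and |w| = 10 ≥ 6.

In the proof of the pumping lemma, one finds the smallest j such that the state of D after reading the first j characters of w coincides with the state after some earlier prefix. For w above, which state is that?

p4

Run of D on w = 0 0 0 1 1 0 1 0 1 0:
  step 0: p0  (start)
  step 1: p5  (read 0: p0→p5)
  step 2: p4  (read 0: p5→p4)
  step 3: p4  (read 0: p4→p4)   ← first repeat (p4 seen earlier)
  step 4: p3  (read 1: p4→p3)
  step 5: p3  (read 1: p3→p3)
  step 6: p4  (read 0: p3→p4)
  step 7: p3  (read 1: p4→p3)
  step 8: p4  (read 0: p3→p4)
  step 9: p3  (read 1: p4→p3)
  step 10: p4  (read 0: p3→p4)

The earliest repeat is at step j = 3: D is in p4, which it already visited at step i = 2.
Since D has 6 states, any run of length ≥ 6 visits 6+1 states, so by pigeonhole some state repeats within the first 6 steps — that repeat gives the pumpable loop.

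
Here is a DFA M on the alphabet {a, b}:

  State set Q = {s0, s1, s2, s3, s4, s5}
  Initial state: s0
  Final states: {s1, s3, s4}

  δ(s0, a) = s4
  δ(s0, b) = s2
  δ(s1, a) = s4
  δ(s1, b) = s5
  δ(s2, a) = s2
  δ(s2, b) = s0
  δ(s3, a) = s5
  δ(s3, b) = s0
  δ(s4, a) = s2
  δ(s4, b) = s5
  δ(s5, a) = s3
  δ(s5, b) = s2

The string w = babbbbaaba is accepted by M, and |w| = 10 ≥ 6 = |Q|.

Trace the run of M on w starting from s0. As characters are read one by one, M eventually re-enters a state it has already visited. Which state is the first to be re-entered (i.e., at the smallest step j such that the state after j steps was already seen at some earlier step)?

State sequence: s0 -b-> s2 -a-> s2 -b-> s0 -b-> s2 -b-> s0 -b-> s2 -a-> s2 -a-> s2 -b-> s0 -a-> s4
First repeat at step 2: s2 was already visited.

The earliest repeat is at step j = 2: M is in s2, which it already visited at step i = 1.
Pumping length from the standard proof: p = 6 (the number of states). The repeated state found above gives |xy| = j ≤ 6 and |y| = j − i ≥ 1.

s2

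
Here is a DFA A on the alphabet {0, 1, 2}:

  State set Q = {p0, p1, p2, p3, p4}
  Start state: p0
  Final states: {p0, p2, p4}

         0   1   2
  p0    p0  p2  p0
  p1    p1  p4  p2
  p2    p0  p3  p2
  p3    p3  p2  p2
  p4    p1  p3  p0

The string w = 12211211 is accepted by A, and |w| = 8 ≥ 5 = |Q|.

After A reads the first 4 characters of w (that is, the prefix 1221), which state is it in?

p3

Run of A on the first 4 characters of w = 1 2 2 1:
  step 0: p0  (start)
  step 1: p2  (read 1: p0→p2)
  step 2: p2  (read 2: p2→p2)
  step 3: p2  (read 2: p2→p2)
  step 4: p3  (read 1: p2→p3)

After reading 4 characters, A is in state p3.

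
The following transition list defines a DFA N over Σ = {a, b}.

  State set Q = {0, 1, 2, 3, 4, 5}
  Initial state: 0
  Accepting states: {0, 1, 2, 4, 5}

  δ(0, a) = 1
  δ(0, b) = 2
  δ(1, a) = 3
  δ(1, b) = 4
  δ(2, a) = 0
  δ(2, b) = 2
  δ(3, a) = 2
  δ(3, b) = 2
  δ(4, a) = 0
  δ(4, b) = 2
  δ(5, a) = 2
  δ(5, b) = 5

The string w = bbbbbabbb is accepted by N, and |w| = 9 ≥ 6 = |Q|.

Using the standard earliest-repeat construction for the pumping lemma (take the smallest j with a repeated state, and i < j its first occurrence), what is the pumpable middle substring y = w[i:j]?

State sequence: 0 -b-> 2 -b-> 2 -b-> 2 -b-> 2 -b-> 2 -a-> 0 -b-> 2 -b-> 2 -b-> 2
First repeat at step 2: 2 was already visited.

So i = 1, j = 2, giving x = w[0:1] = b, y = w[1:2] = b, z = w[2:9] = bbbabbb.
Check: |xy| = 2 ≤ 6 and |y| = 1 ≥ 1. Reading y takes N from 2 back to 2, so every xyⁱz is accepted.

b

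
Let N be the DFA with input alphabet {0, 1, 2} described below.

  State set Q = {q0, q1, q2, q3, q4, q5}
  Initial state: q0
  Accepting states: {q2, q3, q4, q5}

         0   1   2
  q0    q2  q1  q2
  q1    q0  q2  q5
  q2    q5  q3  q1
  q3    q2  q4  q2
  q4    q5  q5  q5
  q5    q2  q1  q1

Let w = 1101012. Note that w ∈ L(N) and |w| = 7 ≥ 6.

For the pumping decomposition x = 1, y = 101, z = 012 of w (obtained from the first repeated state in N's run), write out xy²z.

xy^2z = 1·101·101·012 = 1101101012.
Reading y = 101 takes N from q1 back to q1, so after x·y·y the machine is still in q1, and z then leads to the accepting state q5. Hence 1101101012 ∈ L(N).

1101101012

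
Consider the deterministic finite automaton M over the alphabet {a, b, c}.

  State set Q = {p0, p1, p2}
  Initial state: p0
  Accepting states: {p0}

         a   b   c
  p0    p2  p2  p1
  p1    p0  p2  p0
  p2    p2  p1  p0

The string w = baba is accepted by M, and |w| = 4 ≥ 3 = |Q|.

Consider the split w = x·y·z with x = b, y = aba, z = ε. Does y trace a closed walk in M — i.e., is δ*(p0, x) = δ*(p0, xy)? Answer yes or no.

Run of M on the first 4 characters of w = b a b a:
  step 0: p0  (start)
  step 1: p2  (read b: p0→p2)
  step 2: p2  (read a: p2→p2)
  step 3: p1  (read b: p2→p1)
  step 4: p0  (read a: p1→p0)

After x (step 1): p2. After xy (step 4): p0.
They differ (p2 ≠ p0), so y is not a cycle from the state after x; this split is not the one the pumping-lemma construction produces, and pumping y need not keep the string in L(M).

no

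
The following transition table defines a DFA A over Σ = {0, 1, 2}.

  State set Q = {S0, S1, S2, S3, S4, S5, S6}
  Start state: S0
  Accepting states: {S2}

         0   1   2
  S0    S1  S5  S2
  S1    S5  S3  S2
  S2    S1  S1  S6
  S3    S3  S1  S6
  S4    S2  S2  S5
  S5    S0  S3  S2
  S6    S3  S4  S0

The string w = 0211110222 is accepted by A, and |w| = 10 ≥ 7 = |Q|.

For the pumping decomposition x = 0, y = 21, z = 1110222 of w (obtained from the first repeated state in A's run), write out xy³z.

02121211110222

xy^3z = 0·21·21·21·1110222 = 02121211110222.
Reading y = 21 takes A from S1 back to S1, so after x·y·y·y the machine is still in S1, and z then leads to the accepting state S2. Hence 02121211110222 ∈ L(A).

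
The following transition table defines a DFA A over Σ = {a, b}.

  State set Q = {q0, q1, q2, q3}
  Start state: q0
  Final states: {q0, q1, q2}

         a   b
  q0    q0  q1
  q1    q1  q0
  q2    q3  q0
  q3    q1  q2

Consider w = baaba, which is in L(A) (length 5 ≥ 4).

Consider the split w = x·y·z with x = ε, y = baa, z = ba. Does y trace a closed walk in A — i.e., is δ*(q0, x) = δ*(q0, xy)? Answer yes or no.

no

State sequence: q0 -b-> q1 -a-> q1 -a-> q1

After x (step 0): q0. After xy (step 3): q1.
They differ (q0 ≠ q1), so y is not a cycle from the state after x; this split is not the one the pumping-lemma construction produces, and pumping y need not keep the string in L(A).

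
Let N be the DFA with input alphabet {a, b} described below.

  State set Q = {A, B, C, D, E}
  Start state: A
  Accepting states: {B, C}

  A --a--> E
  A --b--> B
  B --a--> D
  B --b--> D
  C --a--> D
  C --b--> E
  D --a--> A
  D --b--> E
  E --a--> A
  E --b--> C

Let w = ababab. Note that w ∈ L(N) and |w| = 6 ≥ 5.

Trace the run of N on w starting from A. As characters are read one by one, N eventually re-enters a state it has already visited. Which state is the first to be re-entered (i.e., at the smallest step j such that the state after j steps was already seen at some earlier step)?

Run of N on w = a b a b a b:
  step 0: A  (start)
  step 1: E  (read a: A→E)
  step 2: C  (read b: E→C)
  step 3: D  (read a: C→D)
  step 4: E  (read b: D→E)   ← first repeat (E seen earlier)
  step 5: A  (read a: E→A)
  step 6: B  (read b: A→B)

The earliest repeat is at step j = 4: N is in E, which it already visited at step i = 1.
With |Q| = 5, pigeonhole forces a state repeat no later than step 5; the substring read between the first and second visits to that state can be pumped.

E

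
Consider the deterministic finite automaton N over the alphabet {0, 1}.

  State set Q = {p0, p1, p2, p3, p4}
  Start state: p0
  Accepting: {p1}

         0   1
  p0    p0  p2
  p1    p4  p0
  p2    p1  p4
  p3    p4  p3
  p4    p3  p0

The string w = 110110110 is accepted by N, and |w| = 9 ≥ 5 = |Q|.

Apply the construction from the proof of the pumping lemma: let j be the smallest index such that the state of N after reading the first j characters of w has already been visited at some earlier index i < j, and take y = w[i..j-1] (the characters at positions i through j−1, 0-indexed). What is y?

1

State sequence: p0 -1-> p2 -1-> p4 -0-> p3 -1-> p3 -1-> p3 -0-> p4 -1-> p0 -1-> p2 -0-> p1
First repeat at step 4: p3 was already visited.

So i = 3, j = 4, giving x = w[0:3] = 110, y = w[3:4] = 1, z = w[4:9] = 10110.
Check: |xy| = 4 ≤ 5 and |y| = 1 ≥ 1. Reading y takes N from p3 back to p3, so every xyⁱz is accepted.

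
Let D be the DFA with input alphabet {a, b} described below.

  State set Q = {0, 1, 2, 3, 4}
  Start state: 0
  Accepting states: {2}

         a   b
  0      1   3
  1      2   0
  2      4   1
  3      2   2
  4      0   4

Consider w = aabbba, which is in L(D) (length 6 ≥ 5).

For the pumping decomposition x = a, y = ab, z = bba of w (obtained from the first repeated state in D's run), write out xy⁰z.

abba

xy⁰z = xz = a·bba = abba.
Reading y = ab takes D from 1 back to 1, so after x the machine is still in 1, and z then leads to the accepting state 2. Hence abba ∈ L(D).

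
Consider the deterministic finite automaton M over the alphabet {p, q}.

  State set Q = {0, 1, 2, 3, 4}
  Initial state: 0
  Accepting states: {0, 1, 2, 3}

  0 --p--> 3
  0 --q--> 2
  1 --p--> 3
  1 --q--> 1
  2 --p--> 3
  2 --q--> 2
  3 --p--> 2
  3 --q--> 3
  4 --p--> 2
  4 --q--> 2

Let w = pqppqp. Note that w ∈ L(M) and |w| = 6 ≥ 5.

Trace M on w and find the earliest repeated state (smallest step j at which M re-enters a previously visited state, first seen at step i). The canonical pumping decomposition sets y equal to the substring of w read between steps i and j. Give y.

Run of M on w = p q p p q p:
  step 0: 0  (start)
  step 1: 3  (read p: 0→3)
  step 2: 3  (read q: 3→3)   ← first repeat (3 seen earlier)
  step 3: 2  (read p: 3→2)
  step 4: 3  (read p: 2→3)
  step 5: 3  (read q: 3→3)
  step 6: 2  (read p: 3→2)

So i = 1, j = 2, giving x = w[0:1] = p, y = w[1:2] = q, z = w[2:6] = ppqp.
Check: |xy| = 2 ≤ 5 and |y| = 1 ≥ 1. Reading y takes M from 3 back to 3, so every xyⁱz is accepted.
Since M has 5 states, any run of length ≥ 5 visits 5+1 states, so by pigeonhole some state repeats within the first 5 steps — that repeat gives the pumpable loop.

q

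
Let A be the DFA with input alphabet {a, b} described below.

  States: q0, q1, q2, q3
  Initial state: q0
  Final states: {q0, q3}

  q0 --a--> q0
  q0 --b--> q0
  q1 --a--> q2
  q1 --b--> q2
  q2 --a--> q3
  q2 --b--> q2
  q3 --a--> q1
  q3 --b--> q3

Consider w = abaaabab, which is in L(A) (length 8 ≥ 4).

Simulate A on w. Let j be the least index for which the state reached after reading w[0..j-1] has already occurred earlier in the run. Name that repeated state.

q0

State sequence: q0 -a-> q0 -b-> q0 -a-> q0 -a-> q0 -a-> q0 -b-> q0 -a-> q0 -b-> q0
First repeat at step 1: q0 was already visited.

The earliest repeat is at step j = 1: A is in q0, which it already visited at step i = 0.
The DFA has 4 states, so the proof of the pumping lemma guarantees a repeated state among the first 4+1 visited; the segment between the two visits is the pumpable y.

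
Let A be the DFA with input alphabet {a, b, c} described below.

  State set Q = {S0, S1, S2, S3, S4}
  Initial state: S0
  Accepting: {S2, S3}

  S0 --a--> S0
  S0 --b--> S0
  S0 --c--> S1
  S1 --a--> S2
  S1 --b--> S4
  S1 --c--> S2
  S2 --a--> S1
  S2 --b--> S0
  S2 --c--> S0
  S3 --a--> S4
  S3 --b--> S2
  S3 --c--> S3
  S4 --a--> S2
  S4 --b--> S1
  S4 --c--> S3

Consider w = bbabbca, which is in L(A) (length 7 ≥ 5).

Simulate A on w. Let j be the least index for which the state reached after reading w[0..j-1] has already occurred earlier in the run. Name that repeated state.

S0

Run of A on w = b b a b b c a:
  step 0: S0  (start)
  step 1: S0  (read b: S0→S0)   ← first repeat (S0 seen earlier)
  step 2: S0  (read b: S0→S0)
  step 3: S0  (read a: S0→S0)
  step 4: S0  (read b: S0→S0)
  step 5: S0  (read b: S0→S0)
  step 6: S1  (read c: S0→S1)
  step 7: S2  (read a: S1→S2)

The earliest repeat is at step j = 1: A is in S0, which it already visited at step i = 0.
Pumping length from the standard proof: p = 5 (the number of states). The repeated state found above gives |xy| = j ≤ 5 and |y| = j − i ≥ 1.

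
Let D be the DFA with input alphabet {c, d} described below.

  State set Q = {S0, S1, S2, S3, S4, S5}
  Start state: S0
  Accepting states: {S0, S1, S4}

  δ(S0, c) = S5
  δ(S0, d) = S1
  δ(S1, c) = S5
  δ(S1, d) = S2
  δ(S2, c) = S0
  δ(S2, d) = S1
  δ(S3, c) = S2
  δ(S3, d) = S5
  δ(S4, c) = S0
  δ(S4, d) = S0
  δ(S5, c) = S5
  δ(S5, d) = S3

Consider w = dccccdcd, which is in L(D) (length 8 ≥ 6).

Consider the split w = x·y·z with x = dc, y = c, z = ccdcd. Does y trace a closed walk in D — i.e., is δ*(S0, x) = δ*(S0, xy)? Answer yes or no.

State sequence: S0 -d-> S1 -c-> S5 -c-> S5

After x (step 2): S5. After xy (step 3): S5.
They match, so y = c drives D around a cycle from S5 back to itself; pumping y any number of times keeps D in S5 before reading z, and xyⁱz ∈ L(D) for every i ≥ 0.

yes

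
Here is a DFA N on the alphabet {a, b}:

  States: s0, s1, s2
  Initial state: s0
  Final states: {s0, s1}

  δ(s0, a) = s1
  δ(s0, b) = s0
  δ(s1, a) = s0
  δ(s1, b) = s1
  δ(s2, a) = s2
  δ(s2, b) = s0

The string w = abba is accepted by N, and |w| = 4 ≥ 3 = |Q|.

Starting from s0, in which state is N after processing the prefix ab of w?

s1

State sequence: s0 -a-> s1 -b-> s1

After reading 2 characters, N is in state s1.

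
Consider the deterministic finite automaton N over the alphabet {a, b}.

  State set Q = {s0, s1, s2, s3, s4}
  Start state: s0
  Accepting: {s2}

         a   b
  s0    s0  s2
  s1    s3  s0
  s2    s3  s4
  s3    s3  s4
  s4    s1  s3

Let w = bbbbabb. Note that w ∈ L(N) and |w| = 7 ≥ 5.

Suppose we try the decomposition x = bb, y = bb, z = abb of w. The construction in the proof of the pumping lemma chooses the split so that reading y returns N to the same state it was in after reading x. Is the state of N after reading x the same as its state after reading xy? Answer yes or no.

Run of N on the first 4 characters of w = b b b b:
  step 0: s0  (start)
  step 1: s2  (read b: s0→s2)
  step 2: s4  (read b: s2→s4)
  step 3: s3  (read b: s4→s3)
  step 4: s4  (read b: s3→s4)

After x (step 2): s4. After xy (step 4): s4.
They match, so y = bb drives N around a cycle from s4 back to itself; pumping y any number of times keeps N in s4 before reading z, and xyⁱz ∈ L(N) for every i ≥ 0.

yes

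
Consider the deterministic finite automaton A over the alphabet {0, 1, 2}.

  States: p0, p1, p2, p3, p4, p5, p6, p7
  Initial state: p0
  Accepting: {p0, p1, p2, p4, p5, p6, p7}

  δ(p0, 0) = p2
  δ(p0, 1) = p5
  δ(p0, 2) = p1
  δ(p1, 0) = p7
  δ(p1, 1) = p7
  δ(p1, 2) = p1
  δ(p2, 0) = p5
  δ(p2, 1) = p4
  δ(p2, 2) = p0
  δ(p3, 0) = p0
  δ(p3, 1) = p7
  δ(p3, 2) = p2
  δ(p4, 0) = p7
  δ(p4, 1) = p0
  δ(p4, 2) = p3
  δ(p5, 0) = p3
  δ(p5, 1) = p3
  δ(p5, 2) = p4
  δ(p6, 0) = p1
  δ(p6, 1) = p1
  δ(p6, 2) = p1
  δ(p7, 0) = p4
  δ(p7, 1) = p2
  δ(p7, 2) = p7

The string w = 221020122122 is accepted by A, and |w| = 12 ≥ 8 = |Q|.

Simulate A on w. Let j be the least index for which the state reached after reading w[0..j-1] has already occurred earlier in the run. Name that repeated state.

Run of A on w = 2 2 1 0 2 0 1 2 2 1 2 2:
  step 0: p0  (start)
  step 1: p1  (read 2: p0→p1)
  step 2: p1  (read 2: p1→p1)   ← first repeat (p1 seen earlier)
  step 3: p7  (read 1: p1→p7)
  step 4: p4  (read 0: p7→p4)
  step 5: p3  (read 2: p4→p3)
  step 6: p0  (read 0: p3→p0)
  step 7: p5  (read 1: p0→p5)
  step 8: p4  (read 2: p5→p4)
  step 9: p3  (read 2: p4→p3)
  step 10: p7  (read 1: p3→p7)
  step 11: p7  (read 2: p7→p7)
  step 12: p7  (read 2: p7→p7)

The earliest repeat is at step j = 2: A is in p1, which it already visited at step i = 1.

p1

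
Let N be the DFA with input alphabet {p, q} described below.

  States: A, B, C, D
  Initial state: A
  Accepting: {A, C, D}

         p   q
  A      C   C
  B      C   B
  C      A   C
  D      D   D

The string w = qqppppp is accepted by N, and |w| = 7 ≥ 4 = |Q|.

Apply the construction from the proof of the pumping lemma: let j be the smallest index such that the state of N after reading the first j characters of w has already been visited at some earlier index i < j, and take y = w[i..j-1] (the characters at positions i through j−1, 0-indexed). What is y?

State sequence: A -q-> C -q-> C -p-> A -p-> C -p-> A -p-> C -p-> A
First repeat at step 2: C was already visited.

So i = 1, j = 2, giving x = w[0:1] = q, y = w[1:2] = q, z = w[2:7] = ppppp.
Check: |xy| = 2 ≤ 4 and |y| = 1 ≥ 1. Reading y takes N from C back to C, so every xyⁱz is accepted.
With |Q| = 4, pigeonhole forces a state repeat no later than step 4; the substring read between the first and second visits to that state can be pumped.

q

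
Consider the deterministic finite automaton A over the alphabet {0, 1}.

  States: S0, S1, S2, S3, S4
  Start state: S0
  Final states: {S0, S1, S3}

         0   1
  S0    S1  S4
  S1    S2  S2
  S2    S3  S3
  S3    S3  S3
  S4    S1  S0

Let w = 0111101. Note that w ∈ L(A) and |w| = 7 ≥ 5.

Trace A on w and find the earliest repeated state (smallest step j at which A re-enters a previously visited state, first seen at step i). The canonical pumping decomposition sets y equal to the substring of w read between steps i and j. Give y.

1

State sequence: S0 -0-> S1 -1-> S2 -1-> S3 -1-> S3 -1-> S3 -0-> S3 -1-> S3
First repeat at step 4: S3 was already visited.

So i = 3, j = 4, giving x = w[0:3] = 011, y = w[3:4] = 1, z = w[4:7] = 101.
Check: |xy| = 4 ≤ 5 and |y| = 1 ≥ 1. Reading y takes A from S3 back to S3, so every xyⁱz is accepted.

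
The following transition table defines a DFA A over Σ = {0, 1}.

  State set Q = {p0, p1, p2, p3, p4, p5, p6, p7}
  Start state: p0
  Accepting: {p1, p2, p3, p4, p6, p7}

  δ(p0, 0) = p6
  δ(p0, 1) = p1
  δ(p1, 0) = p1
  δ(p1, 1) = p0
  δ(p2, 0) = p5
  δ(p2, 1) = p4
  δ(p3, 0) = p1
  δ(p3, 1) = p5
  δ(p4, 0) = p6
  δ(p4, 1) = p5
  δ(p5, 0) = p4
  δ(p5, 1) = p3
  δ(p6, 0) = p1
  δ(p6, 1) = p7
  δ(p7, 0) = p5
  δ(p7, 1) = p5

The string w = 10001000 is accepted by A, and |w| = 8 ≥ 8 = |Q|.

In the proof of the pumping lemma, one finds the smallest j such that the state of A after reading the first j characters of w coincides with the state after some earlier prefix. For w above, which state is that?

State sequence: p0 -1-> p1 -0-> p1 -0-> p1 -0-> p1 -1-> p0 -0-> p6 -0-> p1 -0-> p1
First repeat at step 2: p1 was already visited.

The earliest repeat is at step j = 2: A is in p1, which it already visited at step i = 1.
With |Q| = 8, pigeonhole forces a state repeat no later than step 8; the substring read between the first and second visits to that state can be pumped.

p1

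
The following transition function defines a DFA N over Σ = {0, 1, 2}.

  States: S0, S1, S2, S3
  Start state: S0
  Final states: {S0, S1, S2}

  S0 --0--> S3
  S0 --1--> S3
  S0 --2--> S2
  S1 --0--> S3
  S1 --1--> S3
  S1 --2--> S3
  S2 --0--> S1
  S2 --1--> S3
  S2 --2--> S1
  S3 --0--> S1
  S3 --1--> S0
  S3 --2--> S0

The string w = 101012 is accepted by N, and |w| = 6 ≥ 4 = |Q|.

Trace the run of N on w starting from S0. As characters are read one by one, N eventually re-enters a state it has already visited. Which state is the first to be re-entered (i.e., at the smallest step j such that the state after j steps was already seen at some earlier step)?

S3

Run of N on w = 1 0 1 0 1 2:
  step 0: S0  (start)
  step 1: S3  (read 1: S0→S3)
  step 2: S1  (read 0: S3→S1)
  step 3: S3  (read 1: S1→S3)   ← first repeat (S3 seen earlier)
  step 4: S1  (read 0: S3→S1)
  step 5: S3  (read 1: S1→S3)
  step 6: S0  (read 2: S3→S0)

The earliest repeat is at step j = 3: N is in S3, which it already visited at step i = 1.
Since N has 4 states, any run of length ≥ 4 visits 4+1 states, so by pigeonhole some state repeats within the first 4 steps — that repeat gives the pumpable loop.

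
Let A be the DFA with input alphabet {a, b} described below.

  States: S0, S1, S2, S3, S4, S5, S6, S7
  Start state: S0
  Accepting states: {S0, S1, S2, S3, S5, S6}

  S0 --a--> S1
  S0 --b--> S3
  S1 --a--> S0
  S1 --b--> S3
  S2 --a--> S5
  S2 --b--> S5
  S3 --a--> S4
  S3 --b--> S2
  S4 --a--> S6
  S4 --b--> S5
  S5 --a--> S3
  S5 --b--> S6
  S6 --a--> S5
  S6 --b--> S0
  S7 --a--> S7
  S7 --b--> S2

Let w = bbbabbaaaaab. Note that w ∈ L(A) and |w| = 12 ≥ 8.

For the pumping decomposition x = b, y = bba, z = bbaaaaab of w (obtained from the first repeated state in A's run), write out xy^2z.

xy^2z = b·bba·bba·bbaaaaab = bbbabbabbaaaaab.
Reading y = bba takes A from S3 back to S3, so after x·y·y the machine is still in S3, and z then leads to the accepting state S2. Hence bbbabbabbaaaaab ∈ L(A).

bbbabbabbaaaaab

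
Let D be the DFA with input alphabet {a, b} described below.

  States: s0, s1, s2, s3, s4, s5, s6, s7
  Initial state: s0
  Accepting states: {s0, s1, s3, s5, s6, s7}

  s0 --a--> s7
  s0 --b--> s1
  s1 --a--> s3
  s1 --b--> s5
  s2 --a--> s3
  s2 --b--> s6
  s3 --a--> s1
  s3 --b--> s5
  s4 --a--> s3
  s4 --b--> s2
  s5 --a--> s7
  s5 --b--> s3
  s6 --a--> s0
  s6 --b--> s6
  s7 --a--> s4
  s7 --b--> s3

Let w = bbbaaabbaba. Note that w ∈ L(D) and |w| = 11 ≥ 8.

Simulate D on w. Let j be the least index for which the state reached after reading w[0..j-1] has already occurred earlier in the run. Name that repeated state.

s1

Run of D on w = b b b a a a b b a b a:
  step 0: s0  (start)
  step 1: s1  (read b: s0→s1)
  step 2: s5  (read b: s1→s5)
  step 3: s3  (read b: s5→s3)
  step 4: s1  (read a: s3→s1)   ← first repeat (s1 seen earlier)
  step 5: s3  (read a: s1→s3)
  step 6: s1  (read a: s3→s1)
  step 7: s5  (read b: s1→s5)
  step 8: s3  (read b: s5→s3)
  step 9: s1  (read a: s3→s1)
  step 10: s5  (read b: s1→s5)
  step 11: s7  (read a: s5→s7)

The earliest repeat is at step j = 4: D is in s1, which it already visited at step i = 1.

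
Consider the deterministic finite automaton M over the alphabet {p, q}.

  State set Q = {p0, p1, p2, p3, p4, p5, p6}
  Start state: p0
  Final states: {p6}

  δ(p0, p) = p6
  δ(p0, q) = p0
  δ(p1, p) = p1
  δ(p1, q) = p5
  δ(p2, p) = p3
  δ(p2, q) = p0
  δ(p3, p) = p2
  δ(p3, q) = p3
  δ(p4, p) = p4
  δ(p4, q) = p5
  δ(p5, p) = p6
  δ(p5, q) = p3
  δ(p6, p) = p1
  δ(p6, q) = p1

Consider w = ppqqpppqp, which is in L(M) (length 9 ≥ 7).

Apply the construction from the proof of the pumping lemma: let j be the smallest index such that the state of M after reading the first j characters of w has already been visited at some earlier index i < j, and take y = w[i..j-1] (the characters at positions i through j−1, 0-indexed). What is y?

pp

Run of M on w = p p q q p p p q p:
  step 0: p0  (start)
  step 1: p6  (read p: p0→p6)
  step 2: p1  (read p: p6→p1)
  step 3: p5  (read q: p1→p5)
  step 4: p3  (read q: p5→p3)
  step 5: p2  (read p: p3→p2)
  step 6: p3  (read p: p2→p3)   ← first repeat (p3 seen earlier)
  step 7: p2  (read p: p3→p2)
  step 8: p0  (read q: p2→p0)
  step 9: p6  (read p: p0→p6)

So i = 4, j = 6, giving x = w[0:4] = ppqq, y = w[4:6] = pp, z = w[6:9] = pqp.
Check: |xy| = 6 ≤ 7 and |y| = 2 ≥ 1. Reading y takes M from p3 back to p3, so every xyⁱz is accepted.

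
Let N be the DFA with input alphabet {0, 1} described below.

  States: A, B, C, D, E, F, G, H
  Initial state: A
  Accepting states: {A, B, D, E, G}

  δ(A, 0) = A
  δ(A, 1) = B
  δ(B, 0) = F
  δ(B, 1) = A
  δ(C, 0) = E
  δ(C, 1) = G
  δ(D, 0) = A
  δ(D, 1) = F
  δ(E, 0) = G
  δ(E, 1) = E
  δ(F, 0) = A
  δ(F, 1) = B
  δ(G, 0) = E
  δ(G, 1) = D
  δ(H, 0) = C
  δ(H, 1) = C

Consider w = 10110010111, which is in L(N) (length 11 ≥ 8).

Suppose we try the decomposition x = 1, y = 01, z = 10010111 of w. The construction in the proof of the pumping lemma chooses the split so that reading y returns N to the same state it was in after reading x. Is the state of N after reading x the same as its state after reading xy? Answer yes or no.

yes

State sequence: A -1-> B -0-> F -1-> B

After x (step 1): B. After xy (step 3): B.
They match, so y = 01 drives N around a cycle from B back to itself; pumping y any number of times keeps N in B before reading z, and xyⁱz ∈ L(N) for every i ≥ 0.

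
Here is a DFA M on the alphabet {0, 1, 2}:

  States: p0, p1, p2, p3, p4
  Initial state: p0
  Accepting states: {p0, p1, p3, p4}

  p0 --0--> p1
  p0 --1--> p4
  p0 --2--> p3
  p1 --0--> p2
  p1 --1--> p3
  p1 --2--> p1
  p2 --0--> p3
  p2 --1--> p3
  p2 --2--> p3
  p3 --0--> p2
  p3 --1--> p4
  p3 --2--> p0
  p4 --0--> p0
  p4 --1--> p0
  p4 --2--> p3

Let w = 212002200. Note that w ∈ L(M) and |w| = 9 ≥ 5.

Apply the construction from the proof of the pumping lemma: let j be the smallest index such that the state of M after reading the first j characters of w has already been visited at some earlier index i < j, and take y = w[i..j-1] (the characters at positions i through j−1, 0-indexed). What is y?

Run of M on w = 2 1 2 0 0 2 2 0 0:
  step 0: p0  (start)
  step 1: p3  (read 2: p0→p3)
  step 2: p4  (read 1: p3→p4)
  step 3: p3  (read 2: p4→p3)   ← first repeat (p3 seen earlier)
  step 4: p2  (read 0: p3→p2)
  step 5: p3  (read 0: p2→p3)
  step 6: p0  (read 2: p3→p0)
  step 7: p3  (read 2: p0→p3)
  step 8: p2  (read 0: p3→p2)
  step 9: p3  (read 0: p2→p3)

So i = 1, j = 3, giving x = w[0:1] = 2, y = w[1:3] = 12, z = w[3:9] = 002200.
Check: |xy| = 3 ≤ 5 and |y| = 2 ≥ 1. Reading y takes M from p3 back to p3, so every xyⁱz is accepted.
With |Q| = 5, pigeonhole forces a state repeat no later than step 5; the substring read between the first and second visits to that state can be pumped.

12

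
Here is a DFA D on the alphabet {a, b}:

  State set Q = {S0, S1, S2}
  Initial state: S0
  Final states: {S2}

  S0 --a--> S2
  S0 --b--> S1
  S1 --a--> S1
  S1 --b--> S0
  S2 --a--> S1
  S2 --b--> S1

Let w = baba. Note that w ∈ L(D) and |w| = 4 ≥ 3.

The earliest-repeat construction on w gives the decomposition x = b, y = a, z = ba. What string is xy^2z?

baaba

xy^2z = b·a·a·ba = baaba.
Reading y = a takes D from S1 back to S1, so after x·y·y the machine is still in S1, and z then leads to the accepting state S2. Hence baaba ∈ L(D).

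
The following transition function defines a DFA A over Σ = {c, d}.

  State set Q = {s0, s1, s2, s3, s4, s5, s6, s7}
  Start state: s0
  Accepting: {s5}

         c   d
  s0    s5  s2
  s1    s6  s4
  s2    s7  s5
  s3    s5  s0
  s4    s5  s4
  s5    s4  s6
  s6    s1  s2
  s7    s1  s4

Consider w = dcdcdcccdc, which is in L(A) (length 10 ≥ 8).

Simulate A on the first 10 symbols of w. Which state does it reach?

s5

Run of A on the first 10 characters of w = d c d c d c c c d c:
  step 0: s0  (start)
  step 1: s2  (read d: s0→s2)
  step 2: s7  (read c: s2→s7)
  step 3: s4  (read d: s7→s4)
  step 4: s5  (read c: s4→s5)
  step 5: s6  (read d: s5→s6)
  step 6: s1  (read c: s6→s1)
  step 7: s6  (read c: s1→s6)
  step 8: s1  (read c: s6→s1)
  step 9: s4  (read d: s1→s4)
  step 10: s5  (read c: s4→s5)

After reading 10 characters, A is in state s5.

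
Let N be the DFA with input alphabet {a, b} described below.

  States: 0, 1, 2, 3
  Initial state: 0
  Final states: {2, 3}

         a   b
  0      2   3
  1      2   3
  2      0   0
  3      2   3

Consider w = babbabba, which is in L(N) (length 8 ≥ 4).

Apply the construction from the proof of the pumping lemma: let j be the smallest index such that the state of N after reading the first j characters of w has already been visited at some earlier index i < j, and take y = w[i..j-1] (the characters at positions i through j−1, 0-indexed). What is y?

State sequence: 0 -b-> 3 -a-> 2 -b-> 0 -b-> 3 -a-> 2 -b-> 0 -b-> 3 -a-> 2
First repeat at step 3: 0 was already visited.

So i = 0, j = 3, giving x = w[0:0] = ε, y = w[0:3] = bab, z = w[3:8] = babba.
Check: |xy| = 3 ≤ 4 and |y| = 3 ≥ 1. Reading y takes N from 0 back to 0, so every xyⁱz is accepted.

bab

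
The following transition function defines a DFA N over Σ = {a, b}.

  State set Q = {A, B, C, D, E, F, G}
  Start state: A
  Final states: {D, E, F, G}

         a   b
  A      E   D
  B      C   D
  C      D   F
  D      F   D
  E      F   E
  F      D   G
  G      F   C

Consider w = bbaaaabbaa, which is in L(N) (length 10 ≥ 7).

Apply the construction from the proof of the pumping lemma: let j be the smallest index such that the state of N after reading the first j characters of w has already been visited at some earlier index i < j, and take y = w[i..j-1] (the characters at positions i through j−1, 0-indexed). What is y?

Run of N on w = b b a a a a b b a a:
  step 0: A  (start)
  step 1: D  (read b: A→D)
  step 2: D  (read b: D→D)   ← first repeat (D seen earlier)
  step 3: F  (read a: D→F)
  step 4: D  (read a: F→D)
  step 5: F  (read a: D→F)
  step 6: D  (read a: F→D)
  step 7: D  (read b: D→D)
  step 8: D  (read b: D→D)
  step 9: F  (read a: D→F)
  step 10: D  (read a: F→D)

So i = 1, j = 2, giving x = w[0:1] = b, y = w[1:2] = b, z = w[2:10] = aaaabbaa.
Check: |xy| = 2 ≤ 7 and |y| = 1 ≥ 1. Reading y takes N from D back to D, so every xyⁱz is accepted.
Pumping length from the standard proof: p = 7 (the number of states). The repeated state found above gives |xy| = j ≤ 7 and |y| = j − i ≥ 1.

b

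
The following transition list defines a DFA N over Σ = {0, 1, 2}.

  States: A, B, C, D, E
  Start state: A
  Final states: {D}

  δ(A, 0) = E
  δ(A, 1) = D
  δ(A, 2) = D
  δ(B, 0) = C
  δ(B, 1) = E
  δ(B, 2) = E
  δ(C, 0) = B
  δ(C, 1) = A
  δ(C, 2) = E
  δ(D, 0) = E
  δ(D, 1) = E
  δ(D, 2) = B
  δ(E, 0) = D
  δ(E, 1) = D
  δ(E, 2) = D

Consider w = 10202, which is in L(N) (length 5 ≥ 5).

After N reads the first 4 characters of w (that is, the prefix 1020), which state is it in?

State sequence: A -1-> D -0-> E -2-> D -0-> E

After reading 4 characters, N is in state E.
(This kind of state-tracing is the core of the pumping-lemma construction: with 5 states, pigeonhole forces a repeat within the first 5 steps.)

E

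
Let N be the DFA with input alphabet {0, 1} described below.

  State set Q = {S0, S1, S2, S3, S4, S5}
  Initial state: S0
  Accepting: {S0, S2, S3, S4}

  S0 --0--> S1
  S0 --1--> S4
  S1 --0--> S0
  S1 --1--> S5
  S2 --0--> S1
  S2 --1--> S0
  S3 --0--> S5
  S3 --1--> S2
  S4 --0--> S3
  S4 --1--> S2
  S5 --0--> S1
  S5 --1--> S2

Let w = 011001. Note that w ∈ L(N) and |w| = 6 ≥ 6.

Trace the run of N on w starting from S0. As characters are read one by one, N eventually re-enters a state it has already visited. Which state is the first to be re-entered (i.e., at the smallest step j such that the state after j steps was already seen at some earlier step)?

State sequence: S0 -0-> S1 -1-> S5 -1-> S2 -0-> S1 -0-> S0 -1-> S4
First repeat at step 4: S1 was already visited.

The earliest repeat is at step j = 4: N is in S1, which it already visited at step i = 1.
The DFA has 6 states, so the proof of the pumping lemma guarantees a repeated state among the first 6+1 visited; the segment between the two visits is the pumpable y.

S1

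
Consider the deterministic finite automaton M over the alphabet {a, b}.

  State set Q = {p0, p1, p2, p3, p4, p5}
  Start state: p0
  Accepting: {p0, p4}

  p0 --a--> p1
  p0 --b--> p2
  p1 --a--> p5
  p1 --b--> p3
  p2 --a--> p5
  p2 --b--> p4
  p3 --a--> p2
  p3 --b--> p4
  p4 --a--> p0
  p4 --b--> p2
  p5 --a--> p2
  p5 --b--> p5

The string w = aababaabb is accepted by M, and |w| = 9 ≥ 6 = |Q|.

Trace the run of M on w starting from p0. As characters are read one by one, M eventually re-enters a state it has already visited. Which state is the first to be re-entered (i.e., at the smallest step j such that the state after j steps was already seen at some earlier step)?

Run of M on w = a a b a b a a b b:
  step 0: p0  (start)
  step 1: p1  (read a: p0→p1)
  step 2: p5  (read a: p1→p5)
  step 3: p5  (read b: p5→p5)   ← first repeat (p5 seen earlier)
  step 4: p2  (read a: p5→p2)
  step 5: p4  (read b: p2→p4)
  step 6: p0  (read a: p4→p0)
  step 7: p1  (read a: p0→p1)
  step 8: p3  (read b: p1→p3)
  step 9: p4  (read b: p3→p4)

The earliest repeat is at step j = 3: M is in p5, which it already visited at step i = 2.
With |Q| = 6, pigeonhole forces a state repeat no later than step 6; the substring read between the first and second visits to that state can be pumped.

p5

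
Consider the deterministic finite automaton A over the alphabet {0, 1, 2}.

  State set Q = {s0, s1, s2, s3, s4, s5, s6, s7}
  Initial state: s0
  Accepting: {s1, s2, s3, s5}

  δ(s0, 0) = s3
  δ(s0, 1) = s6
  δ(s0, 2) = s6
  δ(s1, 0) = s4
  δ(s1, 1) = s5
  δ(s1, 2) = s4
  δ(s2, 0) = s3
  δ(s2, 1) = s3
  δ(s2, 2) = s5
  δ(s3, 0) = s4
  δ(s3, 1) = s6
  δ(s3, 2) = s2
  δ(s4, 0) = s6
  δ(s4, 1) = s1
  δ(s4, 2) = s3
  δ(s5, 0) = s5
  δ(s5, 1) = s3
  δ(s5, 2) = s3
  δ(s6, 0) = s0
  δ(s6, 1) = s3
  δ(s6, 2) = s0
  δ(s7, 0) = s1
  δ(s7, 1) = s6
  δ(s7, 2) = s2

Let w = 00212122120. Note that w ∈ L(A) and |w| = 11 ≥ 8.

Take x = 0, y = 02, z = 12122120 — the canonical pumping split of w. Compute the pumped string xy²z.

xy^2z = 0·02·02·12122120 = 0020212122120.
Reading y = 02 takes A from s3 back to s3, so after x·y·y the machine is still in s3, and z then leads to the accepting state s3. Hence 0020212122120 ∈ L(A).

0020212122120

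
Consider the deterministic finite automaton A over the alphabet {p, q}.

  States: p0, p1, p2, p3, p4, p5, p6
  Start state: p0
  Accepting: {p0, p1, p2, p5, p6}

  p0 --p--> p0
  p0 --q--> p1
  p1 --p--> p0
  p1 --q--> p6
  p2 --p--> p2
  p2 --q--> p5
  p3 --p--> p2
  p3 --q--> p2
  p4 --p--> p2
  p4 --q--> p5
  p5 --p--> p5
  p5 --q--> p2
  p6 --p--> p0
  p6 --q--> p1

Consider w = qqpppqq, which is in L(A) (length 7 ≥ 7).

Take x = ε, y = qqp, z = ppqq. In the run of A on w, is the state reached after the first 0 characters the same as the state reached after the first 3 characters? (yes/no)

yes

Run of A on the first 3 characters of w = q q p:
  step 0: p0  (start)
  step 1: p1  (read q: p0→p1)
  step 2: p6  (read q: p1→p6)
  step 3: p0  (read p: p6→p0)

After x (step 0): p0. After xy (step 3): p0.
They match, so y = qqp drives A around a cycle from p0 back to itself; pumping y any number of times keeps A in p0 before reading z, and xyⁱz ∈ L(A) for every i ≥ 0.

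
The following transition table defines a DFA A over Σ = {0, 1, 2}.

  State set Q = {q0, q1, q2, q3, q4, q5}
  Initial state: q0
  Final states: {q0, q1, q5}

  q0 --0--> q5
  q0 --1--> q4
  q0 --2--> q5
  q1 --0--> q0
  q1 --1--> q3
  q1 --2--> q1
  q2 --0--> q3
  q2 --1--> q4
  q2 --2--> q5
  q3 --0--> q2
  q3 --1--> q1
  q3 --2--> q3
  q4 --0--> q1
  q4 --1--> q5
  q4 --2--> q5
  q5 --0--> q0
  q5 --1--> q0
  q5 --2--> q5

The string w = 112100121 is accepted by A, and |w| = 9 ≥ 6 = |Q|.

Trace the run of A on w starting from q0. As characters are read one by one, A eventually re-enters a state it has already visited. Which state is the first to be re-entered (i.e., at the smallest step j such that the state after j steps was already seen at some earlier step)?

q5

Run of A on w = 1 1 2 1 0 0 1 2 1:
  step 0: q0  (start)
  step 1: q4  (read 1: q0→q4)
  step 2: q5  (read 1: q4→q5)
  step 3: q5  (read 2: q5→q5)   ← first repeat (q5 seen earlier)
  step 4: q0  (read 1: q5→q0)
  step 5: q5  (read 0: q0→q5)
  step 6: q0  (read 0: q5→q0)
  step 7: q4  (read 1: q0→q4)
  step 8: q5  (read 2: q4→q5)
  step 9: q0  (read 1: q5→q0)

The earliest repeat is at step j = 3: A is in q5, which it already visited at step i = 2.
The DFA has 6 states, so the proof of the pumping lemma guarantees a repeated state among the first 6+1 visited; the segment between the two visits is the pumpable y.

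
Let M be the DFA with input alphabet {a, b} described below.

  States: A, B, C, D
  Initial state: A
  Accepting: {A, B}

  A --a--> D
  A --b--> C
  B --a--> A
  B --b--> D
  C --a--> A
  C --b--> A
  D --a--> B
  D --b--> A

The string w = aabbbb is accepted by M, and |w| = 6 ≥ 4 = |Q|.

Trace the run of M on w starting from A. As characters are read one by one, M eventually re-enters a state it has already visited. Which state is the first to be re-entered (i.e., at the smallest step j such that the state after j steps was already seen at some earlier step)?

D

Run of M on w = a a b b b b:
  step 0: A  (start)
  step 1: D  (read a: A→D)
  step 2: B  (read a: D→B)
  step 3: D  (read b: B→D)   ← first repeat (D seen earlier)
  step 4: A  (read b: D→A)
  step 5: C  (read b: A→C)
  step 6: A  (read b: C→A)

The earliest repeat is at step j = 3: M is in D, which it already visited at step i = 1.
Pumping length from the standard proof: p = 4 (the number of states). The repeated state found above gives |xy| = j ≤ 4 and |y| = j − i ≥ 1.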